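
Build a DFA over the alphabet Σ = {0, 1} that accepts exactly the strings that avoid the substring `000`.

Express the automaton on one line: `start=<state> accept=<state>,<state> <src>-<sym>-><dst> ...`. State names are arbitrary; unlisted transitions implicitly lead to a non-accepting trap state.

start=s0 accept=s0,s1,s2 s0-0->s1 s0-1->s0 s1-0->s2 s1-1->s0 s2-0->s3 s2-1->s0 s3-0->s3 s3-1->s3

Track partial matches of the forbidden pattern `000`. State s3 is a dead state reached once `000` has occurred; every other state accepts. s0 means no part of `000` is currently matched.
A 4-state machine:
        0   1  
>* s0   s1  s0 
 * s1   s2  s0 
 * s2   s3  s0 
   s3   s3  s3 
(> = start, * = accepting)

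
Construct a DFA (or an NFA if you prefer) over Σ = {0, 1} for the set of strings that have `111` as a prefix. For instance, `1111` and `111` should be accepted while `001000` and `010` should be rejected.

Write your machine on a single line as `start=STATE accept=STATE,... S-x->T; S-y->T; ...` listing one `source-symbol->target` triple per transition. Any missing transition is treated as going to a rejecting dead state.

start=s0; accept=s3; s0-0->s4; s0-1->s1; s1-0->s4; s1-1->s2; s2-0->s4; s2-1->s3; s3-0->s3; s3-1->s3; s4-0->s4; s4-1->s4

Check the first 3 symbols one by one: s0 through s2 record how many have matched `111` so far; any wrong symbol goes to the dead state s4. After all 3 match we enter the accepting sink s3.
5 states suffice.
        0   1  
>  s0   s4  s1 
   s1   s4  s2 
   s2   s4  s3 
 * s3   s3  s3 
   s4   s4  s4 
(> = start, * = accepting)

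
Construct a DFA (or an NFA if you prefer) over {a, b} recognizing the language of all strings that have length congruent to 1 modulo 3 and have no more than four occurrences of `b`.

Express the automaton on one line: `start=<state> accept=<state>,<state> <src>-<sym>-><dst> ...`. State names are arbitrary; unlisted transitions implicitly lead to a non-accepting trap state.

Build one automaton per condition and run them in lockstep. The first has 3 states tracking the input length modulo 3; the second has 6 states tracking the count of `b`s, saturating at 5. A product state is a pair (one from each), accepting exactly when both do. Minimizing collapses redundant product states.
          a    b  
>  q0     q1   q2 
 * q1     q3   q4 
 * q2     q4   q5 
   q3     q0   q6 
   q4     q6   q7 
   q5     q7   q8 
   q6     q2   q9 
   q7     q9  q10 
   q8    q10  q11 
 * q9     q5  q12 
 * q10   q12  q13 
 * q11   q13  q14 
   q12    q8  q15 
   q13   q15  q14 
   q14   q14  q14 
   q15   q11  q14 
(> = start, * = accepting)

start=q0 accept=q1,q2,q9,q10,q11 q0-a->q1 q0-b->q2 q1-a->q3 q1-b->q4 q2-a->q4 q2-b->q5 q3-a->q0 q3-b->q6 q4-a->q6 q4-b->q7 q5-a->q7 q5-b->q8 q6-a->q2 q6-b->q9 q7-a->q9 q7-b->q10 q8-a->q10 q8-b->q11 q9-a->q5 q9-b->q12 q10-a->q12 q10-b->q13 q11-a->q13 q11-b->q14 q12-a->q8 q12-b->q15 q13-a->q15 q13-b->q14 q14-a->q14 q14-b->q14 q15-a->q11 q15-b->q14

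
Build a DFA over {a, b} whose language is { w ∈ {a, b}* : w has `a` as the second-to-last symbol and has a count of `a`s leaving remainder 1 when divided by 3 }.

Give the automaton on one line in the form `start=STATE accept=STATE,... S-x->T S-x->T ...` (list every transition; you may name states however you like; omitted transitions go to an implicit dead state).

Handle the two conditions separately and then intersect. One (7 states) tracks the last 2 symbols read; the other (3 states) tracks the count of `a`s modulo 3. Each combined state is a pair, one component from each; accept when both components accept.
15 states suffice.
          a    b  
>  q0     q1   q2 
   q1     q3   q4 
   q2     q5   q6 
   q3     q7   q8 
 * q4     q9  q10 
   q5     q3   q4 
   q6     q5   q6 
   q7    q11  q12 
   q8    q13  q14 
   q9     q7   q8 
   q10    q9  q10 
 * q11    q3   q4 
   q12    q5   q6 
   q13   q11  q12 
   q14   q13  q14 
(> = start, * = accepting)

start=q0 accept=q4,q11 q0-a->q1 q0-b->q2 q1-a->q3 q1-b->q4 q2-a->q5 q2-b->q6 q3-a->q7 q3-b->q8 q4-a->q9 q4-b->q10 q5-a->q3 q5-b->q4 q6-a->q5 q6-b->q6 q7-a->q11 q7-b->q12 q8-a->q13 q8-b->q14 q9-a->q7 q9-b->q8 q10-a->q9 q10-b->q10 q11-a->q3 q11-b->q4 q12-a->q5 q12-b->q6 q13-a->q11 q13-b->q12 q14-a->q13 q14-b->q14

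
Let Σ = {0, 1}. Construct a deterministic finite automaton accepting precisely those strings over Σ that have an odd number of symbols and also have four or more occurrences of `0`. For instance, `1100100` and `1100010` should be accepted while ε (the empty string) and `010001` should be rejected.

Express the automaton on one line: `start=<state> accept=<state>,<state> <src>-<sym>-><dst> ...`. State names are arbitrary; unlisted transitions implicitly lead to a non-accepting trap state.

start=s0 accept=s9 s0-0->s1 s0-1->s2 s1-0->s3 s1-1->s4 s2-0->s4 s2-1->s0 s3-0->s5 s3-1->s6 s4-0->s6 s4-1->s1 s5-0->s7 s5-1->s8 s6-0->s8 s6-1->s3 s7-0->s9 s7-1->s9 s8-0->s9 s8-1->s5 s9-0->s7 s9-1->s7

Build one automaton per condition and run them in lockstep. The first has 2 states tracking the input length modulo 2; the second has 6 states tracking the count of `0`s, saturating at 5. A product state is a pair (one from each), accepting exactly when both do. Minimizing collapses redundant product states.
10 states suffice.
        0   1  
>  s0   s1  s2 
   s1   s3  s4 
   s2   s4  s0 
   s3   s5  s6 
   s4   s6  s1 
   s5   s7  s8 
   s6   s8  s3 
   s7   s9  s9 
   s8   s9  s5 
 * s9   s7  s7 
(> = start, * = accepting)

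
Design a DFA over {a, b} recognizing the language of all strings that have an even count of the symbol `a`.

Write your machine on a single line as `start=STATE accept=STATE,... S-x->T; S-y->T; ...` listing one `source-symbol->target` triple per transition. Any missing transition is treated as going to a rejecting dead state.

Keep the running count of `a`s modulo 2: each `a` advances along the cycle s0 → s1 → s0 while other symbols loop. Accept at s0.
        a   b  
>* s0   s1  s0 
   s1   s0  s1 
(> = start, * = accepting)

start=s0; accept=s0; s0-a->s1; s0-b->s0; s1-a->s0; s1-b->s1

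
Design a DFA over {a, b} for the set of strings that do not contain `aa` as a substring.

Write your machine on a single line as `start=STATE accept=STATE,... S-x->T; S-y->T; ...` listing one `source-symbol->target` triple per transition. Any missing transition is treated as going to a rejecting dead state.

This is the complement of 'contains `aa`'. Use the same substring-matching states — q0 through q2 holding how much of `aa` has just been matched — but flip the accepting set: everything except the trap q2 accepts.
        a   b  
>* q0   q1  q0 
 * q1   q2  q0 
   q2   q2  q2 
(> = start, * = accepting)

start=q0; accept=q0,q1; q0-a->q1; q0-b->q0; q1-a->q2; q1-b->q0; q2-a->q2; q2-b->q2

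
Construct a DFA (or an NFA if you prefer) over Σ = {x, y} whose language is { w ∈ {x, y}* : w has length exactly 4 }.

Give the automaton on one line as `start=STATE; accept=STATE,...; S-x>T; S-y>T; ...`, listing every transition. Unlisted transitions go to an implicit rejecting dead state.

start=s0; accept=s4; s0-x>s1; s0-y>s1; s1-x>s2; s1-y>s2; s2-x>s3; s2-y>s3; s3-x>s4; s3-y>s4; s4-x>s5; s4-y>s5; s5-x>s5; s5-y>s5

We only need to distinguish lengths 0, 1, …, 4, and '>4'. Chain s0 → s1 → s2 → s3 → s4 → s5 on every symbol, with s5 looping. Accepting states: {s4}.
        x   y  
>  s0   s1  s1 
   s1   s2  s2 
   s2   s3  s3 
   s3   s4  s4 
 * s4   s5  s5 
   s5   s5  s5 
(> = start, * = accepting)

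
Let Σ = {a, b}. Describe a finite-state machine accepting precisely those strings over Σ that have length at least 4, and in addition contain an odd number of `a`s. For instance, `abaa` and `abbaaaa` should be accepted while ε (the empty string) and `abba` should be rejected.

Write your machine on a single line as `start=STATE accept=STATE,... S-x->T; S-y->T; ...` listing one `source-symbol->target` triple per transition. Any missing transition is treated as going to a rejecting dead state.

start=s0; accept=s8,s9; s0-a->s1; s0-b->s2; s1-a->s3; s1-b->s4; s2-a->s4; s2-b->s3; s3-a->s5; s3-b->s6; s4-a->s6; s4-b->s5; s5-a->s7; s5-b->s8; s6-a->s8; s6-b->s7; s7-a->s9; s7-b->s10; s8-a->s10; s8-b->s9; s9-a->s10; s9-b->s9; s10-a->s9; s10-b->s10

Build one automaton per condition and run them in lockstep. The first has 6 states tracking the input length, saturating at 5; the second has 2 states tracking the count of `a`s modulo 2. A product state is a pair (one from each), accepting exactly when both do.
With 11 states:
          a    b  
>  s0     s1   s2 
   s1     s3   s4 
   s2     s4   s3 
   s3     s5   s6 
   s4     s6   s5 
   s5     s7   s8 
   s6     s8   s7 
   s7     s9  s10 
 * s8    s10   s9 
 * s9    s10   s9 
   s10    s9  s10 
(> = start, * = accepting)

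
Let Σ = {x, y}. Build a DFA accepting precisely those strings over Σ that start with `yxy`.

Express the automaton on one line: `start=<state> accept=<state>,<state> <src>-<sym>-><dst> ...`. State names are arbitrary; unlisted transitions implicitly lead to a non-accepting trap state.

Check the first 3 symbols one by one: q0 through q2 record how many have matched `yxy` so far; any wrong symbol goes to the dead state q4. After all 3 match we enter the accepting sink q3.
        x   y  
>  q0   q4  q1 
   q1   q2  q4 
   q2   q4  q3 
 * q3   q3  q3 
   q4   q4  q4 
(> = start, * = accepting)

start=q0 accept=q3 q0-x->q4 q0-y->q1 q1-x->q2 q1-y->q4 q2-x->q4 q2-y->q3 q3-x->q3 q3-y->q3 q4-x->q4 q4-y->q4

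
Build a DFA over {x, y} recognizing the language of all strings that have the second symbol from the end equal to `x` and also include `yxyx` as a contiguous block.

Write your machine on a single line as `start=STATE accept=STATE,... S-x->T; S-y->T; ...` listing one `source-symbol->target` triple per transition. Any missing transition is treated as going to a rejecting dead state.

start=s0; accept=s5,s6; s0-x->s0; s0-y->s1; s1-x->s2; s1-y->s1; s2-x->s0; s2-y->s3; s3-x->s4; s3-y->s1; s4-x->s5; s4-y->s6; s5-x->s5; s5-y->s6; s6-x->s4; s6-y->s7; s7-x->s4; s7-y->s7

Build one automaton per condition and run them in lockstep. One (7 states) tracks the last 2 symbols read; the other (5 states) tracks whether and how much of `yxyx` has been seen. Each combined state is a pair, one component from each; accept when both components accept. Equivalent product states are then merged.
With 8 states:
        x   y  
>  s0   s0  s1 
   s1   s2  s1 
   s2   s0  s3 
   s3   s4  s1 
   s4   s5  s6 
 * s5   s5  s6 
 * s6   s4  s7 
   s7   s4  s7 
(> = start, * = accepting)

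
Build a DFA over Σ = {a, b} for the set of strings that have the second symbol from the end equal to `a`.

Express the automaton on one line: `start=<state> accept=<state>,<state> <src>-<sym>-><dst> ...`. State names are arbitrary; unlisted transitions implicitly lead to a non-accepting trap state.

start=s0 accept=s3,s4 s0-a->s1 s0-b->s2 s1-a->s3 s1-b->s4 s2-a->s5 s2-b->s6 s3-a->s3 s3-b->s4 s4-a->s5 s4-b->s6 s5-a->s3 s5-b->s4 s6-a->s5 s6-b->s6

Because acceptance depends on a position counted from the end, the machine has to buffer the most recent 2 symbols. Make each state the string of the last up-to-2 symbols read; on input `x` shift the window left and append `x`. Accept when the buffered window has length 2 and begins with `a`.
With 7 states:
        a   b  
>  s0   s1  s2 
   s1   s3  s4 
   s2   s5  s6 
 * s3   s3  s4 
 * s4   s5  s6 
   s5   s3  s4 
   s6   s5  s6 
(> = start, * = accepting)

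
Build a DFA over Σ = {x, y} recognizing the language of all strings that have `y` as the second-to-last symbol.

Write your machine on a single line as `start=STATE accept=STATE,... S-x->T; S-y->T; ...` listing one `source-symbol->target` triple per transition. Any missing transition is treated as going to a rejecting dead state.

Because acceptance depends on a position counted from the end, the machine has to buffer the most recent 2 symbols. Make each state the string of the last up-to-2 symbols read; on input `x` shift the window left and append `x`. Accept when the buffered window has length 2 and begins with `y`.
With 7 states:
        x   y  
>  s0   s1  s2 
   s1   s3  s4 
   s2   s5  s6 
   s3   s3  s4 
   s4   s5  s6 
 * s5   s3  s4 
 * s6   s5  s6 
(> = start, * = accepting)

start=s0; accept=s5,s6; s0-x->s1; s0-y->s2; s1-x->s3; s1-y->s4; s2-x->s5; s2-y->s6; s3-x->s3; s3-y->s4; s4-x->s5; s4-y->s6; s5-x->s3; s5-y->s4; s6-x->s5; s6-y->s6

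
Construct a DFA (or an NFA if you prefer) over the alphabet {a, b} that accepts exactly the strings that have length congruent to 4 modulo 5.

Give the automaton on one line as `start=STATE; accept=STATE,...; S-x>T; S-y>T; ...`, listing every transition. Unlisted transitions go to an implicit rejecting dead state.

Count input length modulo 5: every symbol advances one step around the cycle S0 → S1 → S2 → S3 → S4 → S0. Accept at S4.
        a   b  
>  S0   S1  S1 
   S1   S2  S2 
   S2   S3  S3 
   S3   S4  S4 
 * S4   S0  S0 
(> = start, * = accepting)

start=S0; accept=S4; S0-a>S1; S0-b>S1; S1-a>S2; S1-b>S2; S2-a>S3; S2-b>S3; S3-a>S4; S3-b>S4; S4-a>S0; S4-b>S0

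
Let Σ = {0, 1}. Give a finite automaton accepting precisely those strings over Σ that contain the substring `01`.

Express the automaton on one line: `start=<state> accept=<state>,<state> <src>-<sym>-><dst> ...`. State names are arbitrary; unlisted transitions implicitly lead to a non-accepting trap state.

States q0..q1 record the length of the longest prefix of `01` that matches the current input suffix. Reaching q2 means `01` has been seen, and we stay there forever. Accept from q2.
With 3 states:
        0   1  
>  q0   q1  q0 
   q1   q1  q2 
 * q2   q2  q2 
(> = start, * = accepting)

start=q0 accept=q2 q0-0->q1 q0-1->q0 q1-0->q1 q1-1->q2 q2-0->q2 q2-1->q2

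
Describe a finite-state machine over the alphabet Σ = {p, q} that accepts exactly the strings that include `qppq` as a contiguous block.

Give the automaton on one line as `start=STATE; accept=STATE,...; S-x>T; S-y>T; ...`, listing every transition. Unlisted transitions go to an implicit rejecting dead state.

Track how much of `qppq` has been matched so far: state S0 is no progress, S4 is the absorbing accept state reached once `qppq` has occurred. Intermediate states record partial matches; on a mismatch, fall back to the longest reusable overlap.
        p   q  
>  S0   S0  S1 
   S1   S2  S1 
   S2   S3  S1 
   S3   S0  S4 
 * S4   S4  S4 
(> = start, * = accepting)

start=S0; accept=S4; S0-p>S0; S0-q>S1; S1-p>S2; S1-q>S1; S2-p>S3; S2-q>S1; S3-p>S0; S3-q>S4; S4-p>S4; S4-q>S4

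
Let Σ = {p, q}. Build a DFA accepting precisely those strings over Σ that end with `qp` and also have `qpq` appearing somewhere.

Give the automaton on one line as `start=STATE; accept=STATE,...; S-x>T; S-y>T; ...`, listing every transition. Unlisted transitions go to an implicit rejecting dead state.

Build one automaton per condition and run them in lockstep. One (3 states) tracks how much of the suffix `qp` has currently been matched; the other (4 states) tracks whether and how much of `qpq` has been seen. Each combined state is a pair, one component from each; accept when both components accept.
A 6-state machine:
       p  q 
>  A   A  B 
   B   C  B 
   C   A  D 
   D   E  D 
 * E   F  D 
   F   F  D 
(> = start, * = accepting)

start=A; accept=E; A-p>A; A-q>B; B-p>C; B-q>B; C-p>A; C-q>D; D-p>E; D-q>D; E-p>F; E-q>D; F-p>F; F-q>D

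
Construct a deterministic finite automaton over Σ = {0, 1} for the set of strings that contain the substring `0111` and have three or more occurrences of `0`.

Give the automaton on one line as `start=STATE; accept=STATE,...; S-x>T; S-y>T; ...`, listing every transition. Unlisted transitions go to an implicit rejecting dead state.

start=S0; accept=S12; S0-0>S1; S0-1>S0; S1-0>S2; S1-1>S3; S2-0>S4; S2-1>S5; S3-0>S2; S3-1>S6; S4-0>S4; S4-1>S7; S5-0>S4; S5-1>S8; S6-0>S2; S6-1>S9; S7-0>S4; S7-1>S10; S8-0>S4; S8-1>S11; S9-0>S11; S9-1>S9; S10-0>S4; S10-1>S12; S11-0>S12; S11-1>S11; S12-0>S12; S12-1>S12

Run two small machines in parallel and take their product. The first has 5 states tracking whether and how much of `0111` has been seen; the second has 5 states tracking the count of `0`s, saturating at 4. A product state is a pair (one from each), accepting exactly when both do. Equivalent product states are then merged.
A 13-state machine:
          0    1  
>  S0     S1   S0 
   S1     S2   S3 
   S2     S4   S5 
   S3     S2   S6 
   S4     S4   S7 
   S5     S4   S8 
   S6     S2   S9 
   S7     S4  S10 
   S8     S4  S11 
   S9    S11   S9 
   S10    S4  S12 
   S11   S12  S11 
 * S12   S12  S12 
(> = start, * = accepting)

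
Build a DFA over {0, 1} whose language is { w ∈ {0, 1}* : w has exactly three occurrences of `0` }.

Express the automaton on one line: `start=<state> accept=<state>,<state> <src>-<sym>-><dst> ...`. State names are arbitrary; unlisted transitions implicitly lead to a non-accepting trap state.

start=S0 accept=S3 S0-0->S1 S0-1->S0 S1-0->S2 S1-1->S1 S2-0->S3 S2-1->S2 S3-0->S4 S3-1->S3 S4-0->S4 S4-1->S4

Only the number of `0`s matters, and only up to 4. Make a chain S0 → S1 → S2 → S3 → S4 advanced by each `0` (with S4 absorbing); every other symbol self-loops. The accepting set is {S3}.
With 5 states:
        0   1  
>  S0   S1  S0 
   S1   S2  S1 
   S2   S3  S2 
 * S3   S4  S3 
   S4   S4  S4 
(> = start, * = accepting)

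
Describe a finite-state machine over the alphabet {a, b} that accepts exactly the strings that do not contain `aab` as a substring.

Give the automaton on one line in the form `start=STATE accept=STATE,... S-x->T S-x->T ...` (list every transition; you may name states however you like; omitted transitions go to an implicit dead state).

start=q0 accept=q0,q1,q2 q0-a->q1 q0-b->q0 q1-a->q2 q1-b->q0 q2-a->q2 q2-b->q3 q3-a->q3 q3-b->q3

Track partial matches of the forbidden pattern `aab`. State q3 is a dead state reached once `aab` has occurred; every other state accepts. q0 means no part of `aab` is currently matched.
A 4-state machine:
        a   b  
>* q0   q1  q0 
 * q1   q2  q0 
 * q2   q2  q3 
   q3   q3  q3 
(> = start, * = accepting)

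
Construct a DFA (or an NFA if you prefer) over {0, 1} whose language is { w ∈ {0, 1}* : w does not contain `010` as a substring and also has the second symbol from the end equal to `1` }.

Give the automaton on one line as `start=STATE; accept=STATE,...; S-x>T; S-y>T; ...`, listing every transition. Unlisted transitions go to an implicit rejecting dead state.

Build one automaton per condition and run them in lockstep. One (4 states) tracks partial matches of the forbidden pattern `010`; the other (7 states) tracks the last 2 symbols read. Each combined state is a pair, one component from each; accept when both components accept.
          0    1  
>  q0     q1   q2 
   q1     q3   q4 
   q2     q5   q6 
   q3     q3   q4 
   q4     q7   q6 
 * q5     q3   q4 
 * q6     q5   q6 
   q7     q8   q9 
   q8     q8   q9 
   q9     q7  q10 
   q10    q7  q10 
(> = start, * = accepting)

start=q0; accept=q5,q6; q0-0>q1; q0-1>q2; q1-0>q3; q1-1>q4; q2-0>q5; q2-1>q6; q3-0>q3; q3-1>q4; q4-0>q7; q4-1>q6; q5-0>q3; q5-1>q4; q6-0>q5; q6-1>q6; q7-0>q8; q7-1>q9; q8-0>q8; q8-1>q9; q9-0>q7; q9-1>q10; q10-0>q7; q10-1>q10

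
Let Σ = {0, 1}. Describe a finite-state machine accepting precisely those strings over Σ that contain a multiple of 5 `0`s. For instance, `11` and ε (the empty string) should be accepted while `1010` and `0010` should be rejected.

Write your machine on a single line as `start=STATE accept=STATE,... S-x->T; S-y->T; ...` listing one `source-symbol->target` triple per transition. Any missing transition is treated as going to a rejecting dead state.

start=A; accept=A; A-0->B; A-1->A; B-0->C; B-1->B; C-0->D; C-1->C; D-0->E; D-1->D; E-0->A; E-1->E

The only thing that matters is how many `0`s have appeared, reduced mod 5. Use one state per residue: A for 0, …, E for 4. Reading `0` moves to the next residue; anything else stays put. A is accepting.
5 states suffice.
       0  1 
>* A   B  A 
   B   C  B 
   C   D  C 
   D   E  D 
   E   A  E 
(> = start, * = accepting)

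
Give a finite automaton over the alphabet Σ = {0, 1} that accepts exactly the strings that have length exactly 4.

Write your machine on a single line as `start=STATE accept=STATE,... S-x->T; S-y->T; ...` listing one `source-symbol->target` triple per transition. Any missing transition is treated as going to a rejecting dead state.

We only need to distinguish lengths 0, 1, …, 4, and '>4'. Chain s0 → s1 → s2 → s3 → s4 → s5 on every symbol, with s5 looping. Accepting states: {s4}.
A 6-state machine:
        0   1  
>  s0   s1  s1 
   s1   s2  s2 
   s2   s3  s3 
   s3   s4  s4 
 * s4   s5  s5 
   s5   s5  s5 
(> = start, * = accepting)

start=s0; accept=s4; s0-0->s1; s0-1->s1; s1-0->s2; s1-1->s2; s2-0->s3; s2-1->s3; s3-0->s4; s3-1->s4; s4-0->s5; s4-1->s5; s5-0->s5; s5-1->s5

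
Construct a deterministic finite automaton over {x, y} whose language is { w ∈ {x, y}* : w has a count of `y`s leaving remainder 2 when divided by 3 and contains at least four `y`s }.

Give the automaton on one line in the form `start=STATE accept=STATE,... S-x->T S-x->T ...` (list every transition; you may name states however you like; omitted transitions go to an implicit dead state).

start=q0 accept=q5 q0-x->q0 q0-y->q1 q1-x->q1 q1-y->q2 q2-x->q2 q2-y->q3 q3-x->q3 q3-y->q4 q4-x->q4 q4-y->q5 q5-x->q5 q5-y->q3

Run two small machines in parallel and take their product. The first has 3 states tracking the count of `y`s modulo 3; the second has 6 states tracking the count of `y`s, saturating at 5. A product state is a pair (one from each), accepting exactly when both do. Minimizing collapses redundant product states.
A 6-state machine:
        x   y  
>  q0   q0  q1 
   q1   q1  q2 
   q2   q2  q3 
   q3   q3  q4 
   q4   q4  q5 
 * q5   q5  q3 
(> = start, * = accepting)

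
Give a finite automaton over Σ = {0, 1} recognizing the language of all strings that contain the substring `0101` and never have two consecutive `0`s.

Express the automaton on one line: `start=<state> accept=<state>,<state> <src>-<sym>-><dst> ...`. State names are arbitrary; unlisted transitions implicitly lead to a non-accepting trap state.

start=q0 accept=q5,q6 q0-0->q1 q0-1->q0 q1-0->q2 q1-1->q3 q2-0->q2 q2-1->q2 q3-0->q4 q3-1->q0 q4-0->q2 q4-1->q5 q5-0->q6 q5-1->q5 q6-0->q2 q6-1->q5

Build one automaton per condition and run them in lockstep. One (5 states) tracks whether and how much of `0101` has been seen; the other (3 states) tracks partial matches of the forbidden pattern `00`. Each combined state is a pair, one component from each; accept when both components accept. Equivalent product states are then merged.
7 states suffice.
        0   1  
>  q0   q1  q0 
   q1   q2  q3 
   q2   q2  q2 
   q3   q4  q0 
   q4   q2  q5 
 * q5   q6  q5 
 * q6   q2  q5 
(> = start, * = accepting)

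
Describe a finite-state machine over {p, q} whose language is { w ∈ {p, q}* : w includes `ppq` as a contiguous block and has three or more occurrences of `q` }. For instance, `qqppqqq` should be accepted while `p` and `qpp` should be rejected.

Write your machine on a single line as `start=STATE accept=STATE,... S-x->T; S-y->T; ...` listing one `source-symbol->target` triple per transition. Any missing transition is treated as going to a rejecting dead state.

start=s0; accept=s9; s0-p->s1; s0-q->s2; s1-p->s3; s1-q->s2; s2-p->s4; s2-q->s5; s3-p->s3; s3-q->s6; s4-p->s6; s4-q->s5; s5-p->s7; s5-q->s5; s6-p->s6; s6-q->s8; s7-p->s8; s7-q->s5; s8-p->s8; s8-q->s9; s9-p->s9; s9-q->s9

Handle the two conditions separately and then intersect. The first has 4 states tracking whether and how much of `ppq` has been seen; the second has 5 states tracking the count of `q`s, saturating at 4. A product state is a pair (one from each), accepting exactly when both do. Equivalent product states are then merged.
With 10 states:
        p   q  
>  s0   s1  s2 
   s1   s3  s2 
   s2   s4  s5 
   s3   s3  s6 
   s4   s6  s5 
   s5   s7  s5 
   s6   s6  s8 
   s7   s8  s5 
   s8   s8  s9 
 * s9   s9  s9 
(> = start, * = accepting)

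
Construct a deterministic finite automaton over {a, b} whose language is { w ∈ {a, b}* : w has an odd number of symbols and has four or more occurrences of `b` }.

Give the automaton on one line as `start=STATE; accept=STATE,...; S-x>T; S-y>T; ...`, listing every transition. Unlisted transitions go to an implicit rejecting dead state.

Run two small machines in parallel and take their product. The first has 2 states tracking the input length modulo 2; the second has 6 states tracking the count of `b`s, saturating at 5. A product state is a pair (one from each), accepting exactly when both do.
12 states suffice.
          a    b  
>  S0     S1   S2 
   S1     S0   S3 
   S2     S3   S4 
   S3     S2   S5 
   S4     S5   S6 
   S5     S4   S7 
   S6     S7   S8 
   S7     S6   S9 
   S8     S9  S10 
 * S9     S8  S11 
 * S10   S11  S11 
   S11   S10  S10 
(> = start, * = accepting)

start=S0; accept=S9,S10; S0-a>S1; S0-b>S2; S1-a>S0; S1-b>S3; S2-a>S3; S2-b>S4; S3-a>S2; S3-b>S5; S4-a>S5; S4-b>S6; S5-a>S4; S5-b>S7; S6-a>S7; S6-b>S8; S7-a>S6; S7-b>S9; S8-a>S9; S8-b>S10; S9-a>S8; S9-b>S11; S10-a>S11; S10-b>S11; S11-a>S10; S11-b>S10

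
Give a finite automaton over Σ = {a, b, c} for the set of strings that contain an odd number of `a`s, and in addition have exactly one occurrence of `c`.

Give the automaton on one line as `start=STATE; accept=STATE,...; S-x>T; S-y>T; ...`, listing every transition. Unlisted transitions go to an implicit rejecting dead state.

Handle the two conditions separately and then intersect. One (2 states) tracks the count of `a`s modulo 2; the other (3 states) tracks the count of `c`s, saturating at 2. Each combined state is a pair, one component from each; accept when both components accept. After merging equivalent states the machine shrinks.
5 states suffice.
        a   b   c  
>  q0   q1  q0  q2 
   q1   q0  q1  q3 
   q2   q3  q2  q4 
 * q3   q2  q3  q4 
   q4   q4  q4  q4 
(> = start, * = accepting)

start=q0; accept=q3; q0-a>q1; q0-b>q0; q0-c>q2; q1-a>q0; q1-b>q1; q1-c>q3; q2-a>q3; q2-b>q2; q2-c>q4; q3-a>q2; q3-b>q3; q3-c>q4; q4-a>q4; q4-b>q4; q4-c>q4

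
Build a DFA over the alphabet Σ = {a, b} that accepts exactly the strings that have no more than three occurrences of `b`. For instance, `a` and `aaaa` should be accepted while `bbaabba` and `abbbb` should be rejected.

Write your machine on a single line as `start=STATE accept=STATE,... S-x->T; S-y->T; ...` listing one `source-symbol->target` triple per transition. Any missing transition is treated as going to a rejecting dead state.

Only the number of `b`s matters, and only up to 4. Make a chain q0 → q1 → q2 → q3 → q4 advanced by each `b` (with q4 absorbing); every other symbol self-loops. The accepting set is {q0, q1, q2, q3}.
A 5-state machine:
        a   b  
>* q0   q0  q1 
 * q1   q1  q2 
 * q2   q2  q3 
 * q3   q3  q4 
   q4   q4  q4 
(> = start, * = accepting)

start=q0; accept=q0,q1,q2,q3; q0-a->q0; q0-b->q1; q1-a->q1; q1-b->q2; q2-a->q2; q2-b->q3; q3-a->q3; q3-b->q4; q4-a->q4; q4-b->q4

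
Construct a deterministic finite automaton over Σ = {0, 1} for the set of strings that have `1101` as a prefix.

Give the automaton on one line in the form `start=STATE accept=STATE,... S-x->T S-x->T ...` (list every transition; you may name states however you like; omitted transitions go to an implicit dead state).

Check the first 4 symbols one by one: s0 through s3 record how many have matched `1101` so far; any wrong symbol goes to the dead state s5. After all 4 match we enter the accepting sink s4.
A 6-state machine:
        0   1  
>  s0   s5  s1 
   s1   s5  s2 
   s2   s3  s5 
   s3   s5  s4 
 * s4   s4  s4 
   s5   s5  s5 
(> = start, * = accepting)

start=s0 accept=s4 s0-0->s5 s0-1->s1 s1-0->s5 s1-1->s2 s2-0->s3 s2-1->s5 s3-0->s5 s3-1->s4 s4-0->s4 s4-1->s4 s5-0->s5 s5-1->s5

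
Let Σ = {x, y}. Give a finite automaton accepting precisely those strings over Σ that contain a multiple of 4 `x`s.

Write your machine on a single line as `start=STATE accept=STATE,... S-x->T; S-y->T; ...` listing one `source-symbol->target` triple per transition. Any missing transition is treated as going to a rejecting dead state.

start=s0; accept=s0; s0-x->s1; s0-y->s0; s1-x->s2; s1-y->s1; s2-x->s3; s2-y->s2; s3-x->s0; s3-y->s3

The only thing that matters is how many `x`s have appeared, reduced mod 4. Use one state per residue: s0 for 0, …, s3 for 3. Reading `x` moves to the next residue; anything else stays put. s0 is accepting.
        x   y  
>* s0   s1  s0 
   s1   s2  s1 
   s2   s3  s2 
   s3   s0  s3 
(> = start, * = accepting)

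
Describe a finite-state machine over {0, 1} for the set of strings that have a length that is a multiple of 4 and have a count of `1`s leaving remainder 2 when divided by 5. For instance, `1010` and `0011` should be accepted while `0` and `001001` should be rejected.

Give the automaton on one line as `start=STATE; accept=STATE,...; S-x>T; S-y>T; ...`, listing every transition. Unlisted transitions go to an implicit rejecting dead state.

start=A; accept=L; A-0>B; A-1>C; B-0>D; B-1>E; C-0>E; C-1>F; D-0>G; D-1>H; E-0>H; E-1>I; F-0>I; F-1>J; G-0>A; G-1>K; H-0>K; H-1>L; I-0>L; I-1>M; J-0>M; J-1>N; K-0>C; K-1>O; L-0>O; L-1>P; M-0>P; M-1>Q; N-0>Q; N-1>B; O-0>F; O-1>R; P-0>R; P-1>S; Q-0>S; Q-1>D; R-0>J; R-1>T; S-0>T; S-1>G; T-0>N; T-1>A

Handle the two conditions separately and then intersect. The first has 4 states tracking the input length modulo 4; the second has 5 states tracking the count of `1`s modulo 5. A product state is a pair (one from each), accepting exactly when both do.
20 states suffice.
       0  1 
>  A   B  C 
   B   D  E 
   C   E  F 
   D   G  H 
   E   H  I 
   F   I  J 
   G   A  K 
   H   K  L 
   I   L  M 
   J   M  N 
   K   C  O 
 * L   O  P 
   M   P  Q 
   N   Q  B 
   O   F  R 
   P   R  S 
   Q   S  D 
   R   J  T 
   S   T  G 
   T   N  A 
(> = start, * = accepting)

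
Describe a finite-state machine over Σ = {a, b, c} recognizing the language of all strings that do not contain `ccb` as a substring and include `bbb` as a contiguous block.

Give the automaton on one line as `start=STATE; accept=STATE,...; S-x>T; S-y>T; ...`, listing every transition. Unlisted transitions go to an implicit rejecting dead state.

Handle the two conditions separately and then intersect. The first has 4 states tracking partial matches of the forbidden pattern `ccb`; the second has 4 states tracking whether and how much of `bbb` has been seen. A product state is a pair (one from each), accepting exactly when both do. Minimizing collapses redundant product states.
A 9-state machine:
        a   b   c  
>  q0   q0  q1  q2 
   q1   q0  q3  q2 
   q2   q0  q1  q4 
   q3   q0  q5  q2 
   q4   q0  q6  q4 
 * q5   q5  q5  q7 
   q6   q6  q6  q6 
 * q7   q5  q5  q8 
 * q8   q5  q6  q8 
(> = start, * = accepting)

start=q0; accept=q5,q7,q8; q0-a>q0; q0-b>q1; q0-c>q2; q1-a>q0; q1-b>q3; q1-c>q2; q2-a>q0; q2-b>q1; q2-c>q4; q3-a>q0; q3-b>q5; q3-c>q2; q4-a>q0; q4-b>q6; q4-c>q4; q5-a>q5; q5-b>q5; q5-c>q7; q6-a>q6; q6-b>q6; q6-c>q6; q7-a>q5; q7-b>q5; q7-c>q8; q8-a>q5; q8-b>q6; q8-c>q8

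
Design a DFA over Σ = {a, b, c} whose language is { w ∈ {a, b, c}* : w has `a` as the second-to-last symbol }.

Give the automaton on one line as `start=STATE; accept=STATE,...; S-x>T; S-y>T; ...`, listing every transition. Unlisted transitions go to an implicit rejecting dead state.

start=S0; accept=S4,S5,S6; S0-a>S1; S0-b>S2; S0-c>S3; S1-a>S4; S1-b>S5; S1-c>S6; S2-a>S7; S2-b>S8; S2-c>S9; S3-a>S10; S3-b>S11; S3-c>S12; S4-a>S4; S4-b>S5; S4-c>S6; S5-a>S7; S5-b>S8; S5-c>S9; S6-a>S10; S6-b>S11; S6-c>S12; S7-a>S4; S7-b>S5; S7-c>S6; S8-a>S7; S8-b>S8; S8-c>S9; S9-a>S10; S9-b>S11; S9-c>S12; S10-a>S4; S10-b>S5; S10-c>S6; S11-a>S7; S11-b>S8; S11-c>S9; S12-a>S10; S12-b>S11; S12-c>S12

Because acceptance depends on a position counted from the end, the machine has to buffer the most recent 2 symbols. Make each state the string of the last up-to-2 symbols read; on input `x` shift the window left and append `x`. Accept when the buffered window has length 2 and begins with `a`.
With 13 states:
          a    b    c  
>  S0     S1   S2   S3 
   S1     S4   S5   S6 
   S2     S7   S8   S9 
   S3    S10  S11  S12 
 * S4     S4   S5   S6 
 * S5     S7   S8   S9 
 * S6    S10  S11  S12 
   S7     S4   S5   S6 
   S8     S7   S8   S9 
   S9    S10  S11  S12 
   S10    S4   S5   S6 
   S11    S7   S8   S9 
   S12   S10  S11  S12 
(> = start, * = accepting)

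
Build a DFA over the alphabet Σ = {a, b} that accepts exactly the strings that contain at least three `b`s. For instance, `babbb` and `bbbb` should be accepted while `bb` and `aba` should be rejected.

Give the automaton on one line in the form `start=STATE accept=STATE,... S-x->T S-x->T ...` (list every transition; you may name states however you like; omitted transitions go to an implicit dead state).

start=q0 accept=q3,q4 q0-a->q0 q0-b->q1 q1-a->q1 q1-b->q2 q2-a->q2 q2-b->q3 q3-a->q3 q3-b->q4 q4-a->q4 q4-b->q4

Count `b`s, saturating at 4: states q0 through q3 mean 0 through 3 `b`s seen; q4 means more than 3. Each `b` increments (capped at q4); other symbols loop. Accept from {q3, q4}.
A 5-state machine:
        a   b  
>  q0   q0  q1 
   q1   q1  q2 
   q2   q2  q3 
 * q3   q3  q4 
 * q4   q4  q4 
(> = start, * = accepting)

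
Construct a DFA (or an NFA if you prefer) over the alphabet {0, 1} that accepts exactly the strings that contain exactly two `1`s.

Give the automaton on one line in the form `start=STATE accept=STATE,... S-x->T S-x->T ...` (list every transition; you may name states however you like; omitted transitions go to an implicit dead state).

Only the number of `1`s matters, and only up to 3. Make a chain q0 → q1 → q2 → q3 advanced by each `1` (with q3 absorbing); every other symbol self-loops. The accepting set is {q2}.
4 states suffice.
        0   1  
>  q0   q0  q1 
   q1   q1  q2 
 * q2   q2  q3 
   q3   q3  q3 
(> = start, * = accepting)

start=q0 accept=q2 q0-0->q0 q0-1->q1 q1-0->q1 q1-1->q2 q2-0->q2 q2-1->q3 q3-0->q3 q3-1->q3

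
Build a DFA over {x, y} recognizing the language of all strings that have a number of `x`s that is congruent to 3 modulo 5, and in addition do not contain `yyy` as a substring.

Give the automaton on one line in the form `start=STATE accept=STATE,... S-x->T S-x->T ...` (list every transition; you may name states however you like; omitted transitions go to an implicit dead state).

Handle the two conditions separately and then intersect. One (5 states) tracks the count of `x`s modulo 5; the other (4 states) tracks partial matches of the forbidden pattern `yyy`. Each combined state is a pair, one component from each; accept when both components accept. After merging equivalent states the machine shrinks.
          x    y  
>  s0     s1   s2 
   s1     s3   s4 
   s2     s1   s5 
   s3     s6   s7 
   s4     s3   s8 
   s5     s1   s9 
 * s6    s10  s11 
   s7     s6  s12 
   s8     s3   s9 
   s9     s9   s9 
   s10    s0  s13 
 * s11   s10  s14 
   s12    s6   s9 
   s13    s0  s15 
 * s14   s10   s9 
   s15    s0   s9 
(> = start, * = accepting)

start=s0 accept=s6,s11,s14 s0-x->s1 s0-y->s2 s1-x->s3 s1-y->s4 s2-x->s1 s2-y->s5 s3-x->s6 s3-y->s7 s4-x->s3 s4-y->s8 s5-x->s1 s5-y->s9 s6-x->s10 s6-y->s11 s7-x->s6 s7-y->s12 s8-x->s3 s8-y->s9 s9-x->s9 s9-y->s9 s10-x->s0 s10-y->s13 s11-x->s10 s11-y->s14 s12-x->s6 s12-y->s9 s13-x->s0 s13-y->s15 s14-x->s10 s14-y->s9 s15-x->s0 s15-y->s9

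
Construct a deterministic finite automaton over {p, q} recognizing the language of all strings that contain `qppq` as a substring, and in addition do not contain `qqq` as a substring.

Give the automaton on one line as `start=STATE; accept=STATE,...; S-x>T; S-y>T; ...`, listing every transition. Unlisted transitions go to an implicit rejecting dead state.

start=s0; accept=s6,s7,s8; s0-p>s0; s0-q>s1; s1-p>s2; s1-q>s3; s2-p>s4; s2-q>s1; s3-p>s2; s3-q>s5; s4-p>s0; s4-q>s6; s5-p>s5; s5-q>s5; s6-p>s7; s6-q>s8; s7-p>s7; s7-q>s6; s8-p>s7; s8-q>s5

Build one automaton per condition and run them in lockstep. The first has 5 states tracking whether and how much of `qppq` has been seen; the second has 4 states tracking partial matches of the forbidden pattern `qqq`. A product state is a pair (one from each), accepting exactly when both do. Equivalent product states are then merged.
9 states suffice.
        p   q  
>  s0   s0  s1 
   s1   s2  s3 
   s2   s4  s1 
   s3   s2  s5 
   s4   s0  s6 
   s5   s5  s5 
 * s6   s7  s8 
 * s7   s7  s6 
 * s8   s7  s5 
(> = start, * = accepting)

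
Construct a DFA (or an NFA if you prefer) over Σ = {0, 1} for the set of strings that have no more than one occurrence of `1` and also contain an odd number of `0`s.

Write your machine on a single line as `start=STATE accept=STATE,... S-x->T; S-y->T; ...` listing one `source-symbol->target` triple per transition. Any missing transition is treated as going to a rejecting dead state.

start=q0; accept=q1,q3; q0-0->q1; q0-1->q2; q1-0->q0; q1-1->q3; q2-0->q3; q2-1->q4; q3-0->q2; q3-1->q5; q4-0->q5; q4-1->q4; q5-0->q4; q5-1->q5

Run two small machines in parallel and take their product. The first has 3 states tracking the count of `1`s, saturating at 2; the second has 2 states tracking the count of `0`s modulo 2. A product state is a pair (one from each), accepting exactly when both do.
A 6-state machine:
        0   1  
>  q0   q1  q2 
 * q1   q0  q3 
   q2   q3  q4 
 * q3   q2  q5 
   q4   q5  q4 
   q5   q4  q5 
(> = start, * = accepting)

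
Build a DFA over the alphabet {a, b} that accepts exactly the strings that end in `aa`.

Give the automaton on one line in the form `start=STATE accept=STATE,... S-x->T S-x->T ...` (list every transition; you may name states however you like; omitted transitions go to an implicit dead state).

start=s0 accept=s2 s0-a->s1 s0-b->s0 s1-a->s2 s1-b->s0 s2-a->s2 s2-b->s0

Let each state record the length of the longest suffix of the input read so far that is also a prefix of `aa`. s1 means the last symbol is `a`; s2 means the last 2 symbols are `aa`. Accept only at s2, where the string currently ends in `aa`.
With 3 states:
        a   b  
>  s0   s1  s0 
   s1   s2  s0 
 * s2   s2  s0 
(> = start, * = accepting)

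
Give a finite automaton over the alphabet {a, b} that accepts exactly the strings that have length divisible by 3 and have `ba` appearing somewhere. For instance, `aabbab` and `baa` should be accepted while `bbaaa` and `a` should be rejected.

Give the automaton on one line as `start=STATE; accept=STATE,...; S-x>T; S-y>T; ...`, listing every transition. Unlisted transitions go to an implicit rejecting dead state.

Handle the two conditions separately and then intersect. One (3 states) tracks the input length modulo 3; the other (3 states) tracks whether and how much of `ba` has been seen. Each combined state is a pair, one component from each; accept when both components accept.
9 states suffice.
        a   b  
>  q0   q1  q2 
   q1   q3  q4 
   q2   q5  q4 
   q3   q0  q6 
   q4   q7  q6 
   q5   q7  q7 
   q6   q8  q2 
 * q7   q8  q8 
   q8   q5  q5 
(> = start, * = accepting)

start=q0; accept=q7; q0-a>q1; q0-b>q2; q1-a>q3; q1-b>q4; q2-a>q5; q2-b>q4; q3-a>q0; q3-b>q6; q4-a>q7; q4-b>q6; q5-a>q7; q5-b>q7; q6-a>q8; q6-b>q2; q7-a>q8; q7-b>q8; q8-a>q5; q8-b>q5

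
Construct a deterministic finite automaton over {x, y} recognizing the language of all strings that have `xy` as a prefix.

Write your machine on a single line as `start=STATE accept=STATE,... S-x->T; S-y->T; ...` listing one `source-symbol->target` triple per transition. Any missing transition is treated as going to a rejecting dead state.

Walk along `xy` while the input agrees: from q0 take `x` to q1, and so on. Any deviation drops to the rejecting sink q3. Once q2 is reached the prefix is confirmed and every continuation is accepted.
        x   y  
>  q0   q1  q3 
   q1   q3  q2 
 * q2   q2  q2 
   q3   q3  q3 
(> = start, * = accepting)

start=q0; accept=q2; q0-x->q1; q0-y->q3; q1-x->q3; q1-y->q2; q2-x->q2; q2-y->q2; q3-x->q3; q3-y->q3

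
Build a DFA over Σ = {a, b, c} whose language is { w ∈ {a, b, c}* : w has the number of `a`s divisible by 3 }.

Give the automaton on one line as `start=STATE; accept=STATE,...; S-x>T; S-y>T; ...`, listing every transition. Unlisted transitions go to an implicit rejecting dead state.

The only thing that matters is how many `a`s have appeared, reduced mod 3. Use one state per residue: q0 for 0, …, q2 for 2. Reading `a` moves to the next residue; anything else stays put. q0 is accepting.
A 3-state machine:
        a   b   c  
>* q0   q1  q0  q0 
   q1   q2  q1  q1 
   q2   q0  q2  q2 
(> = start, * = accepting)

start=q0; accept=q0; q0-a>q1; q0-b>q0; q0-c>q0; q1-a>q2; q1-b>q1; q1-c>q1; q2-a>q0; q2-b>q2; q2-c>q2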